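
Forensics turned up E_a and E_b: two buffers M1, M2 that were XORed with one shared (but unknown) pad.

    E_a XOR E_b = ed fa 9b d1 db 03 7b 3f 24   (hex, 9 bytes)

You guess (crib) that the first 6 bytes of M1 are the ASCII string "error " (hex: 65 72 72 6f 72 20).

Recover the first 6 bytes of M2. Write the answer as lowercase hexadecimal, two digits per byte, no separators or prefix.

8888e9bea923

Since E_a ⊕ E_b = M1 ⊕ M2, XORing with the guessed M1 bytes yields the corresponding M2 bytes: M2 = (E_a ⊕ E_b) ⊕ M1.
ed XOR 65 = 88
fa XOR 72 = 88
9b XOR 72 = e9
d1 XOR 6f = be
db XOR 72 = a9
03 XOR 20 = 23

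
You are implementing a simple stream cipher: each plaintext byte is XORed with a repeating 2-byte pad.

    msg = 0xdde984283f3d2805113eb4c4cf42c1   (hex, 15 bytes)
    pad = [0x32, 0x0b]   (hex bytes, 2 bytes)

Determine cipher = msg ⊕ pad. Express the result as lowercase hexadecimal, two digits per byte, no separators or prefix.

The 2-byte key repeats, so the effective keystream is 32 0b 32 0b 32 0b 32 0b 32 0b 32 0b 32 0b 32.
byte 0: 221 XOR  50 = 239
byte 1: 233 XOR  11 = 226
byte 2: 132 XOR  50 = 182
byte 3:  40 XOR  11 =  35
byte 4:  63 XOR  50 =  13
byte 5:  61 XOR  11 =  54
byte 6:  40 XOR  50 =  26
byte 7:   5 XOR  11 =  14
byte 8:  17 XOR  50 =  35
byte 9:  62 XOR  11 =  53
byte 10: 180 XOR  50 = 134
byte 11: 196 XOR  11 = 207
byte 12: 207 XOR  50 = 253
byte 13:  66 XOR  11 =  73
byte 14: 193 XOR  50 = 243

efe2b6230d361a0e233586cffd49f3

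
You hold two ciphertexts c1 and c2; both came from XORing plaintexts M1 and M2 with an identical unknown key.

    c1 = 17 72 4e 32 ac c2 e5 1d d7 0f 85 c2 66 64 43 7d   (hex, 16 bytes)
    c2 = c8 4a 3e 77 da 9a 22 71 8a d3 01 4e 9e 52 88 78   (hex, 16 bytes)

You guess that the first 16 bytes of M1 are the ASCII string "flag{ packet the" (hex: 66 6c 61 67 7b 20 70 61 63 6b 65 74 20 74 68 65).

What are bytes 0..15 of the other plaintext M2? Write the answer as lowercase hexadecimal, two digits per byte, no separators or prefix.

b95411220d78b70d3eb7e1f8d842a360

First, c1 ⊕ c2 = (M1 ⊕ K) ⊕ (M2 ⊕ K) = M1 ⊕ M2, so the key drops out. Then M2 = (M1 ⊕ M2) ⊕ M1 over the first 16 bytes.
byte 0: (17 ^ c8) ^ 66 = df ^ 66 = b9
byte 1: (72 ^ 4a) ^ 6c = 38 ^ 6c = 54
byte 2: (4e ^ 3e) ^ 61 = 70 ^ 61 = 11
byte 3: (32 ^ 77) ^ 67 = 45 ^ 67 = 22
byte 4: (ac ^ da) ^ 7b = 76 ^ 7b = 0d
byte 5: (c2 ^ 9a) ^ 20 = 58 ^ 20 = 78
byte 6: (e5 ^ 22) ^ 70 = c7 ^ 70 = b7
byte 7: (1d ^ 71) ^ 61 = 6c ^ 61 = 0d
byte 8: (d7 ^ 8a) ^ 63 = 5d ^ 63 = 3e
byte 9: (0f ^ d3) ^ 6b = dc ^ 6b = b7
byte 10: (85 ^ 01) ^ 65 = 84 ^ 65 = e1
byte 11: (c2 ^ 4e) ^ 74 = 8c ^ 74 = f8
byte 12: (66 ^ 9e) ^ 20 = f8 ^ 20 = d8
byte 13: (64 ^ 52) ^ 74 = 36 ^ 74 = 42
byte 14: (43 ^ 88) ^ 68 = cb ^ 68 = a3
byte 15: (7d ^ 78) ^ 65 = 05 ^ 65 = 60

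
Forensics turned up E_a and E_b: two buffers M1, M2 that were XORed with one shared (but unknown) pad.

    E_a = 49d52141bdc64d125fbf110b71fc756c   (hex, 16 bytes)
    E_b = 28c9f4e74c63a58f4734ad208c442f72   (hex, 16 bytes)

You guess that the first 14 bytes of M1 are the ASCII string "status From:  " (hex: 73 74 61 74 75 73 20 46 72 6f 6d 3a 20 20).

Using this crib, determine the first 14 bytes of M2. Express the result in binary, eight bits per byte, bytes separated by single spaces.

First, E_a ⊕ E_b = (M1 ⊕ K) ⊕ (M2 ⊕ K) = M1 ⊕ M2, so the key drops out. Then M2 = (M1 ⊕ M2) ⊕ M1 over the first 14 bytes.
byte 0: (49 ^ 28) ^ 73 = 61 ^ 73 = 12
byte 1: (d5 ^ c9) ^ 74 = 1c ^ 74 = 68
byte 2: (21 ^ f4) ^ 61 = d5 ^ 61 = b4
byte 3: (41 ^ e7) ^ 74 = a6 ^ 74 = d2
byte 4: (bd ^ 4c) ^ 75 = f1 ^ 75 = 84
byte 5: (c6 ^ 63) ^ 73 = a5 ^ 73 = d6
byte 6: (4d ^ a5) ^ 20 = e8 ^ 20 = c8
byte 7: (12 ^ 8f) ^ 46 = 9d ^ 46 = db
byte 8: (5f ^ 47) ^ 72 = 18 ^ 72 = 6a
byte 9: (bf ^ 34) ^ 6f = 8b ^ 6f = e4
byte 10: (11 ^ ad) ^ 6d = bc ^ 6d = d1
byte 11: (0b ^ 20) ^ 3a = 2b ^ 3a = 11
byte 12: (71 ^ 8c) ^ 20 = fd ^ 20 = dd
byte 13: (fc ^ 44) ^ 20 = b8 ^ 20 = 98

00010010 01101000 10110100 11010010 10000100 11010110 11001000 11011011 01101010 11100100 11010001 00010001 11011101 10011000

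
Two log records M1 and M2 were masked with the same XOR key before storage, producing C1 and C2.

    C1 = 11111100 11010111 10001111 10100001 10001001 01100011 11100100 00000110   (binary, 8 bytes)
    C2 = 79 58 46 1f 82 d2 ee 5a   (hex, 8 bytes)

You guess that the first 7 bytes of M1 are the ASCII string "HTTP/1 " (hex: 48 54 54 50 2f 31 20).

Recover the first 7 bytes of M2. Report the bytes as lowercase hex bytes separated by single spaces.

First, C1 ⊕ C2 = (M1 ⊕ K) ⊕ (M2 ⊕ K) = M1 ⊕ M2, so the key drops out. Then M2 = (M1 ⊕ M2) ⊕ M1 over the first 7 bytes.
byte 0: (fc ⊕ 79) ⊕ 48 = 85 ⊕ 48 = cd
byte 1: (d7 ⊕ 58) ⊕ 54 = 8f ⊕ 54 = db
byte 2: (8f ⊕ 46) ⊕ 54 = c9 ⊕ 54 = 9d
byte 3: (a1 ⊕ 1f) ⊕ 50 = be ⊕ 50 = ee
byte 4: (89 ⊕ 82) ⊕ 2f = 0b ⊕ 2f = 24
byte 5: (63 ⊕ d2) ⊕ 31 = b1 ⊕ 31 = 80
byte 6: (e4 ⊕ ee) ⊕ 20 = 0a ⊕ 20 = 2a

cd db 9d ee 24 80 2a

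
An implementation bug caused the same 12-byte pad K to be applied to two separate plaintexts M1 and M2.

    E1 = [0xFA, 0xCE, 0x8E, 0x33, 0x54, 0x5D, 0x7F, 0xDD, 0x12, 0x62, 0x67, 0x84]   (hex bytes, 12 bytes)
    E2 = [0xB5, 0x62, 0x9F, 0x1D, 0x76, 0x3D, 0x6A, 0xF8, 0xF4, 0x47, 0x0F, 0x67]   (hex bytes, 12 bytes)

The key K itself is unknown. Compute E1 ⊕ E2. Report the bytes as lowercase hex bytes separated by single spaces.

E1 ⊕ E2 = (M1 ⊕ K) ⊕ (M2 ⊕ K) = M1 ⊕ M2 — the shared key cancels under XOR.
250 ⊕ 181 =  79
206 ⊕  98 = 172
142 ⊕ 159 =  17
 51 ⊕  29 =  46
 84 ⊕ 118 =  34
 93 ⊕  61 =  96
127 ⊕ 106 =  21
221 ⊕ 248 =  37
 18 ⊕ 244 = 230
 98 ⊕  71 =  37
103 ⊕  15 = 104
132 ⊕ 103 = 227

4f ac 11 2e 22 60 15 25 e6 25 68 e3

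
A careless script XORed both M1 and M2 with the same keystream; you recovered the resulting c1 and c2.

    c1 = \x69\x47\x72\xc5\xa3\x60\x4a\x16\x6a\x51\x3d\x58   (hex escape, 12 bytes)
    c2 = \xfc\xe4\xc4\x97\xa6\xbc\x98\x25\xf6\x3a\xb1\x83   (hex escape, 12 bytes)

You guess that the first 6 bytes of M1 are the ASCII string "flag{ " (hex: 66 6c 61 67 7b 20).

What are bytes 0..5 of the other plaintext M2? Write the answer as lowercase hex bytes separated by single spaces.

First, c1 ⊕ c2 = (M1 ⊕ K) ⊕ (M2 ⊕ K) = M1 ⊕ M2, so the key drops out. Then M2 = (M1 ⊕ M2) ⊕ M1 over the first 6 bytes.
byte 0: (69 ^ fc) ^ 66 = 95 ^ 66 = f3
byte 1: (47 ^ e4) ^ 6c = a3 ^ 6c = cf
byte 2: (72 ^ c4) ^ 61 = b6 ^ 61 = d7
byte 3: (c5 ^ 97) ^ 67 = 52 ^ 67 = 35
byte 4: (a3 ^ a6) ^ 7b = 05 ^ 7b = 7e
byte 5: (60 ^ bc) ^ 20 = dc ^ 20 = fc

f3 cf d7 35 7e fc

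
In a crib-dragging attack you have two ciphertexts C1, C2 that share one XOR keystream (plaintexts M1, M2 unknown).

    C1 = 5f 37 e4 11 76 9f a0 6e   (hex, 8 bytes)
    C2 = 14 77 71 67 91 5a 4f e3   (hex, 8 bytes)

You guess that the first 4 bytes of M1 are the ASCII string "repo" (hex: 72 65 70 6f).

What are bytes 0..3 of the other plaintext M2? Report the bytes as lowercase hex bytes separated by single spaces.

39 25 e5 19

First, C1 ⊕ C2 = (M1 ⊕ K) ⊕ (M2 ⊕ K) = M1 ⊕ M2, so the key drops out. Then M2 = (M1 ⊕ M2) ⊕ M1 over the first 4 bytes.
byte 0: (5f xor 14) xor 72 = 4b xor 72 = 39
byte 1: (37 xor 77) xor 65 = 40 xor 65 = 25
byte 2: (e4 xor 71) xor 70 = 95 xor 70 = e5
byte 3: (11 xor 67) xor 6f = 76 xor 6f = 19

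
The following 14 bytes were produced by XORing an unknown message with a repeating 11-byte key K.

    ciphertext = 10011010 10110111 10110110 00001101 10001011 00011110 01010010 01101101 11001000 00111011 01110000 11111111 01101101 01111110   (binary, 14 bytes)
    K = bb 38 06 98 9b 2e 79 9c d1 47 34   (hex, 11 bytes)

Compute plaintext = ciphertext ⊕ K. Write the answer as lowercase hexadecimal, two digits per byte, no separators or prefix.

218fb09510302bf1197c44445578

The 11-byte key repeats, so the effective keystream is bb 38 06 98 9b 2e 79 9c d1 47 34 bb 38 06.
byte 0: 9a xor bb = 21
byte 1: b7 xor 38 = 8f
byte 2: b6 xor 06 = b0
byte 3: 0d xor 98 = 95
byte 4: 8b xor 9b = 10
byte 5: 1e xor 2e = 30
byte 6: 52 xor 79 = 2b
byte 7: 6d xor 9c = f1
byte 8: c8 xor d1 = 19
byte 9: 3b xor 47 = 7c
byte 10: 70 xor 34 = 44
byte 11: ff xor bb = 44
byte 12: 6d xor 38 = 55
byte 13: 7e xor 06 = 78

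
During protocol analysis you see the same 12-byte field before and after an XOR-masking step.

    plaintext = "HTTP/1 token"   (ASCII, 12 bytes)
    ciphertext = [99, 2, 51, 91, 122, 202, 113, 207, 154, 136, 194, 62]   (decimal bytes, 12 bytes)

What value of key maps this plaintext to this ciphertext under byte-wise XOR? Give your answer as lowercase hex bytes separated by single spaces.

2b 56 67 0b 55 fb 51 bb f5 e3 a7 50

Since ciphertext = plaintext ⊕ key, XORing both sides with plaintext gives key = plaintext ⊕ ciphertext.
byte 0: 48 XOR 63 = 2b
byte 1: 54 XOR 02 = 56
byte 2: 54 XOR 33 = 67
byte 3: 50 XOR 5b = 0b
byte 4: 2f XOR 7a = 55
byte 5: 31 XOR ca = fb
byte 6: 20 XOR 71 = 51
byte 7: 74 XOR cf = bb
byte 8: 6f XOR 9a = f5
byte 9: 6b XOR 88 = e3
byte 10: 65 XOR c2 = a7
byte 11: 6e XOR 3e = 50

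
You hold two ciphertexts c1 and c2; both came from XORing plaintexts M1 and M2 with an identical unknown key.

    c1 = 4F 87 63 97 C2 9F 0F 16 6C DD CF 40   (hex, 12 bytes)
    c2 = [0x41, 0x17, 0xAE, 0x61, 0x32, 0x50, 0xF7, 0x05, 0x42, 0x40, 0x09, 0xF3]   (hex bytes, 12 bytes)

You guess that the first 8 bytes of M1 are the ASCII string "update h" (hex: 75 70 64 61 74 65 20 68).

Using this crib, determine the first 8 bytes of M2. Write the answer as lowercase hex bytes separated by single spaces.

7b e0 a9 97 84 aa d8 7b

First, c1 ⊕ c2 = (M1 ⊕ K) ⊕ (M2 ⊕ K) = M1 ⊕ M2, so the key drops out. Then M2 = (M1 ⊕ M2) ⊕ M1 over the first 8 bytes.
byte 0: (4f XOR 41) XOR 75 = 0e XOR 75 = 7b
byte 1: (87 XOR 17) XOR 70 = 90 XOR 70 = e0
byte 2: (63 XOR ae) XOR 64 = cd XOR 64 = a9
byte 3: (97 XOR 61) XOR 61 = f6 XOR 61 = 97
byte 4: (c2 XOR 32) XOR 74 = f0 XOR 74 = 84
byte 5: (9f XOR 50) XOR 65 = cf XOR 65 = aa
byte 6: (0f XOR f7) XOR 20 = f8 XOR 20 = d8
byte 7: (16 XOR 05) XOR 68 = 13 XOR 68 = 7b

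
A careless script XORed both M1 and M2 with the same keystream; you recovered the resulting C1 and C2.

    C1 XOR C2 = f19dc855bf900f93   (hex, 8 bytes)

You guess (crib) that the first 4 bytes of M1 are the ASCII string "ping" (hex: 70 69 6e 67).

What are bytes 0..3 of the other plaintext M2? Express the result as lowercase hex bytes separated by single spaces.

Since C1 ⊕ C2 = M1 ⊕ M2, XORing with the guessed M1 bytes yields the corresponding M2 bytes: M2 = (C1 ⊕ C2) ⊕ M1.
byte 0: f1 XOR 70 = 81
byte 1: 9d XOR 69 = f4
byte 2: c8 XOR 6e = a6
byte 3: 55 XOR 67 = 32

81 f4 a6 32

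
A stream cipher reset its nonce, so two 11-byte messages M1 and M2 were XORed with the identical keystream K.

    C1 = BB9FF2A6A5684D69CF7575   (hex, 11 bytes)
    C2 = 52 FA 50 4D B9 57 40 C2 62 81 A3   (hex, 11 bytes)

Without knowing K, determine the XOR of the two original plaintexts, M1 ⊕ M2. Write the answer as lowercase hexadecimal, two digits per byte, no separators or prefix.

C1 ⊕ C2 = (M1 ⊕ K) ⊕ (M2 ⊕ K) = M1 ⊕ M2 — the shared key cancels under XOR.
bb ⊕ 52 = e9
9f ⊕ fa = 65
f2 ⊕ 50 = a2
a6 ⊕ 4d = eb
a5 ⊕ b9 = 1c
68 ⊕ 57 = 3f
4d ⊕ 40 = 0d
69 ⊕ c2 = ab
cf ⊕ 62 = ad
75 ⊕ 81 = f4
75 ⊕ a3 = d6

e965a2eb1c3f0dabadf4d6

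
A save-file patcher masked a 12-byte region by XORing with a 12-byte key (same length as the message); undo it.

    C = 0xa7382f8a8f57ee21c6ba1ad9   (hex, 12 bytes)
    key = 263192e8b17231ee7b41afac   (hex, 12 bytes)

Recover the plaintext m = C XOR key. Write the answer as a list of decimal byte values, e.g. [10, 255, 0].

XOR is its own inverse, so applying the key byte-wise gives the result directly.
a7 XOR 26 = 81
38 XOR 31 = 09
2f XOR 92 = bd
8a XOR e8 = 62
8f XOR b1 = 3e
57 XOR 72 = 25
ee XOR 31 = df
21 XOR ee = cf
c6 XOR 7b = bd
ba XOR 41 = fb
1a XOR af = b5
d9 XOR ac = 75

[129, 9, 189, 98, 62, 37, 223, 207, 189, 251, 181, 117]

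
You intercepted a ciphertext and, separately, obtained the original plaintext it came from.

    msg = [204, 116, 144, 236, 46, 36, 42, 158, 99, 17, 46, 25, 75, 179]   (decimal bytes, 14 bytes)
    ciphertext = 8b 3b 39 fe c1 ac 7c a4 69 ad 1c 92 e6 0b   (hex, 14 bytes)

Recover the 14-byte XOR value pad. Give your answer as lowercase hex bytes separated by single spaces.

47 4f a9 12 ef 88 56 3a 0a bc 32 8b ad b8

Since ciphertext = msg ⊕ pad, XORing both sides with msg gives pad = msg ⊕ ciphertext.
byte 0: 204 ^ 139 =  71
byte 1: 116 ^  59 =  79
byte 2: 144 ^  57 = 169
byte 3: 236 ^ 254 =  18
byte 4:  46 ^ 193 = 239
byte 5:  36 ^ 172 = 136
byte 6:  42 ^ 124 =  86
byte 7: 158 ^ 164 =  58
byte 8:  99 ^ 105 =  10
byte 9:  17 ^ 173 = 188
byte 10:  46 ^  28 =  50
byte 11:  25 ^ 146 = 139
byte 12:  75 ^ 230 = 173
byte 13: 179 ^  11 = 184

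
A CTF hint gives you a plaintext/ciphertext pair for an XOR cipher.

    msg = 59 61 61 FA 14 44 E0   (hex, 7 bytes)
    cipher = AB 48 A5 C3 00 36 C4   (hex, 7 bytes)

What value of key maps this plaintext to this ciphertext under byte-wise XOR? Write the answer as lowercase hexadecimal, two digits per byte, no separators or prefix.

f229c439147224

Since cipher = msg ⊕ key, XORing both sides with msg gives key = msg ⊕ cipher.
byte 0: 59 ⊕ ab = f2
byte 1: 61 ⊕ 48 = 29
byte 2: 61 ⊕ a5 = c4
byte 3: fa ⊕ c3 = 39
byte 4: 14 ⊕ 00 = 14
byte 5: 44 ⊕ 36 = 72
byte 6: e0 ⊕ c4 = 24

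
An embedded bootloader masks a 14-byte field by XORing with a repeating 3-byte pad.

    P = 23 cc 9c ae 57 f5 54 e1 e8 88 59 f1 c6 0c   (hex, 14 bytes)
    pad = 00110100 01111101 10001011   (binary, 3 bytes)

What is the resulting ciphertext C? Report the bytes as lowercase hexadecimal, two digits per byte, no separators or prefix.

17b1179a2a7e609c63bc247af271

The 3-byte key repeats, so the effective keystream is 34 7d 8b 34 7d 8b 34 7d 8b 34 7d 8b 34 7d.
byte 0: 23 ^ 34 = 17
byte 1: cc ^ 7d = b1
byte 2: 9c ^ 8b = 17
byte 3: ae ^ 34 = 9a
byte 4: 57 ^ 7d = 2a
byte 5: f5 ^ 8b = 7e
byte 6: 54 ^ 34 = 60
byte 7: e1 ^ 7d = 9c
byte 8: e8 ^ 8b = 63
byte 9: 88 ^ 34 = bc
byte 10: 59 ^ 7d = 24
byte 11: f1 ^ 8b = 7a
byte 12: c6 ^ 34 = f2
byte 13: 0c ^ 7d = 71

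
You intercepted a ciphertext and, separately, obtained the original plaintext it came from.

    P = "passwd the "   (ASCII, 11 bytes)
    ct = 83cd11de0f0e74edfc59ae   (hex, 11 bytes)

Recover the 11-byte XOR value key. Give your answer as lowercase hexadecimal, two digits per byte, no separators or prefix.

Since ct = P ⊕ key, XORing both sides with P gives key = P ⊕ ct.
112 ^ 131 = 243
 97 ^ 205 = 172
115 ^  17 =  98
115 ^ 222 = 173
119 ^  15 = 120
100 ^  14 = 106
 32 ^ 116 =  84
116 ^ 237 = 153
104 ^ 252 = 148
101 ^  89 =  60
 32 ^ 174 = 142

f3ac62ad786a5499943c8e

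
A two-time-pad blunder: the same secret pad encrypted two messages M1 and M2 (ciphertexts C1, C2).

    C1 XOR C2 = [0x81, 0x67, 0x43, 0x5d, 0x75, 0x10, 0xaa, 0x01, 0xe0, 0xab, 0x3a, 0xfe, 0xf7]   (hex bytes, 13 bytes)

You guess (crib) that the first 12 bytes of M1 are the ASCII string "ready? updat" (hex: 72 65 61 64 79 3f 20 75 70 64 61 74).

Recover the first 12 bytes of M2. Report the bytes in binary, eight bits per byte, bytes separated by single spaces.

Since C1 ⊕ C2 = M1 ⊕ M2, XORing with the guessed M1 bytes yields the corresponding M2 bytes: M2 = (C1 ⊕ C2) ⊕ M1.
129 xor 114 = 243
103 xor 101 =   2
 67 xor  97 =  34
 93 xor 100 =  57
117 xor 121 =  12
 16 xor  63 =  47
170 xor  32 = 138
  1 xor 117 = 116
224 xor 112 = 144
171 xor 100 = 207
 58 xor  97 =  91
254 xor 116 = 138

11110011 00000010 00100010 00111001 00001100 00101111 10001010 01110100 10010000 11001111 01011011 10001010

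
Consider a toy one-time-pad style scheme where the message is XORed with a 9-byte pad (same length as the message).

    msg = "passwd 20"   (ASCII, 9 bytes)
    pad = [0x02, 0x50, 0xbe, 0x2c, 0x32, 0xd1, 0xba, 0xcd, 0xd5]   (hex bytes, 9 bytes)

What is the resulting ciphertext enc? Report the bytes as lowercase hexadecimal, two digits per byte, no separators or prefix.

7231cd5f45b59affe5

XOR is its own inverse, so applying the key byte-wise gives the result directly.
01110000 xor 00000010 = 01110010
01100001 xor 01010000 = 00110001
01110011 xor 10111110 = 11001101
01110011 xor 00101100 = 01011111
01110111 xor 00110010 = 01000101
01100100 xor 11010001 = 10110101
00100000 xor 10111010 = 10011010
00110010 xor 11001101 = 11111111
00110000 xor 11010101 = 11100101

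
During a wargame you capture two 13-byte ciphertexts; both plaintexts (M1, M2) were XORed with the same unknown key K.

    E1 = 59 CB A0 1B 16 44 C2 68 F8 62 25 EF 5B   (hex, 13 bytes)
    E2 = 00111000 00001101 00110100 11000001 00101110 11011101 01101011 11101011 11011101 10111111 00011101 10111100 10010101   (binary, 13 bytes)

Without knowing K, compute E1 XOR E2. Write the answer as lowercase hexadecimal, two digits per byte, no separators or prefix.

E1 ⊕ E2 = (M1 ⊕ K) ⊕ (M2 ⊕ K) = M1 ⊕ M2 — the shared key cancels under XOR.
01011001 ⊕ 00111000 = 01100001
11001011 ⊕ 00001101 = 11000110
10100000 ⊕ 00110100 = 10010100
00011011 ⊕ 11000001 = 11011010
00010110 ⊕ 00101110 = 00111000
01000100 ⊕ 11011101 = 10011001
11000010 ⊕ 01101011 = 10101001
01101000 ⊕ 11101011 = 10000011
11111000 ⊕ 11011101 = 00100101
01100010 ⊕ 10111111 = 11011101
00100101 ⊕ 00011101 = 00111000
11101111 ⊕ 10111100 = 01010011
01011011 ⊕ 10010101 = 11001110

61c694da3899a98325dd3853ce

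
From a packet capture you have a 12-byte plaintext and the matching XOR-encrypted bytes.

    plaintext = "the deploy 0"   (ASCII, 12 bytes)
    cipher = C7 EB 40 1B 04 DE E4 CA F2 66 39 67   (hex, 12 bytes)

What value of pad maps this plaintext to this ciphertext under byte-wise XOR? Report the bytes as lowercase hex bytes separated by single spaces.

Since cipher = plaintext ⊕ pad, XORing both sides with plaintext gives pad = plaintext ⊕ cipher.
byte 0: 74 XOR c7 = b3
byte 1: 68 XOR eb = 83
byte 2: 65 XOR 40 = 25
byte 3: 20 XOR 1b = 3b
byte 4: 64 XOR 04 = 60
byte 5: 65 XOR de = bb
byte 6: 70 XOR e4 = 94
byte 7: 6c XOR ca = a6
byte 8: 6f XOR f2 = 9d
byte 9: 79 XOR 66 = 1f
byte 10: 20 XOR 39 = 19
byte 11: 30 XOR 67 = 57

b3 83 25 3b 60 bb 94 a6 9d 1f 19 57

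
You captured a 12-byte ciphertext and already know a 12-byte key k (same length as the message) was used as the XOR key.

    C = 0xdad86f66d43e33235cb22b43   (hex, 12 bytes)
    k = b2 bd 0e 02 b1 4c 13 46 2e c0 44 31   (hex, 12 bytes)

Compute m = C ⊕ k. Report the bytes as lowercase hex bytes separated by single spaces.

68 65 61 64 65 72 20 65 72 72 6f 72

byte 0: 218 ^ 178 = 104
byte 1: 216 ^ 189 = 101
byte 2: 111 ^  14 =  97
byte 3: 102 ^   2 = 100
byte 4: 212 ^ 177 = 101
byte 5:  62 ^  76 = 114
byte 6:  51 ^  19 =  32
byte 7:  35 ^  70 = 101
byte 8:  92 ^  46 = 114
byte 9: 178 ^ 192 = 114
byte 10:  43 ^  68 = 111
byte 11:  67 ^  49 = 114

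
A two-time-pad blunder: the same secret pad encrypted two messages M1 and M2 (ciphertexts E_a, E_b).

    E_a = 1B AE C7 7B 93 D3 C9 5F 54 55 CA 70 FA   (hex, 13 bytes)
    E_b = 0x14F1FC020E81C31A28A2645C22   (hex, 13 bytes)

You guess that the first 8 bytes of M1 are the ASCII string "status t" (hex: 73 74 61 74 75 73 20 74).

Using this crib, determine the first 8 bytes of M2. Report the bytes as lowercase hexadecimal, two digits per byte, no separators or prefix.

First, E_a ⊕ E_b = (M1 ⊕ K) ⊕ (M2 ⊕ K) = M1 ⊕ M2, so the key drops out. Then M2 = (M1 ⊕ M2) ⊕ M1 over the first 8 bytes.
byte 0: (1b ⊕ 14) ⊕ 73 = 0f ⊕ 73 = 7c
byte 1: (ae ⊕ f1) ⊕ 74 = 5f ⊕ 74 = 2b
byte 2: (c7 ⊕ fc) ⊕ 61 = 3b ⊕ 61 = 5a
byte 3: (7b ⊕ 02) ⊕ 74 = 79 ⊕ 74 = 0d
byte 4: (93 ⊕ 0e) ⊕ 75 = 9d ⊕ 75 = e8
byte 5: (d3 ⊕ 81) ⊕ 73 = 52 ⊕ 73 = 21
byte 6: (c9 ⊕ c3) ⊕ 20 = 0a ⊕ 20 = 2a
byte 7: (5f ⊕ 1a) ⊕ 74 = 45 ⊕ 74 = 31

7c2b5a0de8212a31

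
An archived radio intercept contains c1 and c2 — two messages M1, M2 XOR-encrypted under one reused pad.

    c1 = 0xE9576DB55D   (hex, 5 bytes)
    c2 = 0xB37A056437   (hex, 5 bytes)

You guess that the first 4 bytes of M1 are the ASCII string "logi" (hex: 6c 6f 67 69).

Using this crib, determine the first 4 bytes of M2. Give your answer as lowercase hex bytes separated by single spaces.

First, c1 ⊕ c2 = (M1 ⊕ K) ⊕ (M2 ⊕ K) = M1 ⊕ M2, so the key drops out. Then M2 = (M1 ⊕ M2) ⊕ M1 over the first 4 bytes.
byte 0: (e9 ⊕ b3) ⊕ 6c = 5a ⊕ 6c = 36
byte 1: (57 ⊕ 7a) ⊕ 6f = 2d ⊕ 6f = 42
byte 2: (6d ⊕ 05) ⊕ 67 = 68 ⊕ 67 = 0f
byte 3: (b5 ⊕ 64) ⊕ 69 = d1 ⊕ 69 = b8

36 42 0f b8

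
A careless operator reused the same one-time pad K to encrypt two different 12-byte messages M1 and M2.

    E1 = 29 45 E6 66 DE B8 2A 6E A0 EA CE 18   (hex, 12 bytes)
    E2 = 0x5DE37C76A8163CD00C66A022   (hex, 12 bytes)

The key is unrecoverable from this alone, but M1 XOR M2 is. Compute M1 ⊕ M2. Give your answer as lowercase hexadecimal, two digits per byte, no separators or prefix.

E1 ⊕ E2 = (M1 ⊕ K) ⊕ (M2 ⊕ K) = M1 ⊕ M2 — the shared key cancels under XOR.
29 XOR 5d = 74
45 XOR e3 = a6
e6 XOR 7c = 9a
66 XOR 76 = 10
de XOR a8 = 76
b8 XOR 16 = ae
2a XOR 3c = 16
6e XOR d0 = be
a0 XOR 0c = ac
ea XOR 66 = 8c
ce XOR a0 = 6e
18 XOR 22 = 3a

74a69a1076ae16beac8c6e3a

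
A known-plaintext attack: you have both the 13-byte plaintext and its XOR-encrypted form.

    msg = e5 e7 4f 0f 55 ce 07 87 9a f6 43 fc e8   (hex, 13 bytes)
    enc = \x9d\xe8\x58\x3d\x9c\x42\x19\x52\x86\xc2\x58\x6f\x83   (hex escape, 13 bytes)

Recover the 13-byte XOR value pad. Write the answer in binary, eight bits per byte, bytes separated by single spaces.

01111000 00001111 00010111 00110010 11001001 10001100 00011110 11010101 00011100 00110100 00011011 10010011 01101011

Since enc = msg ⊕ pad, XORing both sides with msg gives pad = msg ⊕ enc.
e5 XOR 9d = 78
e7 XOR e8 = 0f
4f XOR 58 = 17
0f XOR 3d = 32
55 XOR 9c = c9
ce XOR 42 = 8c
07 XOR 19 = 1e
87 XOR 52 = d5
9a XOR 86 = 1c
f6 XOR c2 = 34
43 XOR 58 = 1b
fc XOR 6f = 93
e8 XOR 83 = 6b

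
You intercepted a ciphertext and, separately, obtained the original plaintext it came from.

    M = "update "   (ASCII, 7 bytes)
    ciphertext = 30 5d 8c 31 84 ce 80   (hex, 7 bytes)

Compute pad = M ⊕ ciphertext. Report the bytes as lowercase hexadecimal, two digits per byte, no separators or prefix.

Since ciphertext = M ⊕ pad, XORing both sides with M gives pad = M ⊕ ciphertext.
117 XOR  48 =  69
112 XOR  93 =  45
100 XOR 140 = 232
 97 XOR  49 =  80
116 XOR 132 = 240
101 XOR 206 = 171
 32 XOR 128 = 160

452de850f0aba0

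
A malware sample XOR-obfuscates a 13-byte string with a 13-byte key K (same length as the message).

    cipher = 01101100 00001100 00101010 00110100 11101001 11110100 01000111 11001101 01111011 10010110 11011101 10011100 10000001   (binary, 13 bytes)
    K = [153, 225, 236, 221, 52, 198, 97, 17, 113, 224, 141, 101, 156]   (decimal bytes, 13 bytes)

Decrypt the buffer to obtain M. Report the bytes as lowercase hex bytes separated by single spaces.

XOR is its own inverse, so applying the key byte-wise gives the result directly.
byte 0: 01101100 ⊕ 10011001 = 11110101
byte 1: 00001100 ⊕ 11100001 = 11101101
byte 2: 00101010 ⊕ 11101100 = 11000110
byte 3: 00110100 ⊕ 11011101 = 11101001
byte 4: 11101001 ⊕ 00110100 = 11011101
byte 5: 11110100 ⊕ 11000110 = 00110010
byte 6: 01000111 ⊕ 01100001 = 00100110
byte 7: 11001101 ⊕ 00010001 = 11011100
byte 8: 01111011 ⊕ 01110001 = 00001010
byte 9: 10010110 ⊕ 11100000 = 01110110
byte 10: 11011101 ⊕ 10001101 = 01010000
byte 11: 10011100 ⊕ 01100101 = 11111001
byte 12: 10000001 ⊕ 10011100 = 00011101

f5 ed c6 e9 dd 32 26 dc 0a 76 50 f9 1d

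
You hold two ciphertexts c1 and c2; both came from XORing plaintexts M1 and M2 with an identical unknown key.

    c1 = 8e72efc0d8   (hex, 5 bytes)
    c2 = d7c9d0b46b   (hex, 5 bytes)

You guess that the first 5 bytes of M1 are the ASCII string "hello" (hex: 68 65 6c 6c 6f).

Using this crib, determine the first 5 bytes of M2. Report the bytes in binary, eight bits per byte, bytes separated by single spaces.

First, c1 ⊕ c2 = (M1 ⊕ K) ⊕ (M2 ⊕ K) = M1 ⊕ M2, so the key drops out. Then M2 = (M1 ⊕ M2) ⊕ M1 over the first 5 bytes.
byte 0: (8e XOR d7) XOR 68 = 59 XOR 68 = 31
byte 1: (72 XOR c9) XOR 65 = bb XOR 65 = de
byte 2: (ef XOR d0) XOR 6c = 3f XOR 6c = 53
byte 3: (c0 XOR b4) XOR 6c = 74 XOR 6c = 18
byte 4: (d8 XOR 6b) XOR 6f = b3 XOR 6f = dc

00110001 11011110 01010011 00011000 11011100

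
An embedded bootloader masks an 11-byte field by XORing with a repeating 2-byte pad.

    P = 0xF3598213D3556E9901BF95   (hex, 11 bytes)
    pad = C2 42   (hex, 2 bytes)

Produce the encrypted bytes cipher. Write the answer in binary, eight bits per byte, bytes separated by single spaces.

00110001 00011011 01000000 01010001 00010001 00010111 10101100 11011011 11000011 11111101 01010111

The 2-byte key repeats, so the effective keystream is c2 42 c2 42 c2 42 c2 42 c2 42 c2.
byte 0: f3 ⊕ c2 = 31
byte 1: 59 ⊕ 42 = 1b
byte 2: 82 ⊕ c2 = 40
byte 3: 13 ⊕ 42 = 51
byte 4: d3 ⊕ c2 = 11
byte 5: 55 ⊕ 42 = 17
byte 6: 6e ⊕ c2 = ac
byte 7: 99 ⊕ 42 = db
byte 8: 01 ⊕ c2 = c3
byte 9: bf ⊕ 42 = fd
byte 10: 95 ⊕ c2 = 57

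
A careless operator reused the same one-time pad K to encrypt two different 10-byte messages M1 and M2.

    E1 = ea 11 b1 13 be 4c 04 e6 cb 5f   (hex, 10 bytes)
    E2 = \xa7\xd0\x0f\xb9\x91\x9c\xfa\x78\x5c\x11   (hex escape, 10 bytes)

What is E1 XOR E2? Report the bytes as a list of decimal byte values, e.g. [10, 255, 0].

[77, 193, 190, 170, 47, 208, 254, 158, 151, 78]

E1 ⊕ E2 = (M1 ⊕ K) ⊕ (M2 ⊕ K) = M1 ⊕ M2 — the shared key cancels under XOR.
byte 0: 234 xor 167 =  77
byte 1:  17 xor 208 = 193
byte 2: 177 xor  15 = 190
byte 3:  19 xor 185 = 170
byte 4: 190 xor 145 =  47
byte 5:  76 xor 156 = 208
byte 6:   4 xor 250 = 254
byte 7: 230 xor 120 = 158
byte 8: 203 xor  92 = 151
byte 9:  95 xor  17 =  78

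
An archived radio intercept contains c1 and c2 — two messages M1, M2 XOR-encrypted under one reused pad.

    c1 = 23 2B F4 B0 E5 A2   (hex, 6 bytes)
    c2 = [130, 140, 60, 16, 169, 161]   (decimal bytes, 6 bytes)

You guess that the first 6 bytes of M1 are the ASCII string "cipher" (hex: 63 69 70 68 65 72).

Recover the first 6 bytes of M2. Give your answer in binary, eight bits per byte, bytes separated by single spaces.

11000010 11001110 10111000 11001000 00101001 01110001

First, c1 ⊕ c2 = (M1 ⊕ K) ⊕ (M2 ⊕ K) = M1 ⊕ M2, so the key drops out. Then M2 = (M1 ⊕ M2) ⊕ M1 over the first 6 bytes.
byte 0: (23 XOR 82) XOR 63 = a1 XOR 63 = c2
byte 1: (2b XOR 8c) XOR 69 = a7 XOR 69 = ce
byte 2: (f4 XOR 3c) XOR 70 = c8 XOR 70 = b8
byte 3: (b0 XOR 10) XOR 68 = a0 XOR 68 = c8
byte 4: (e5 XOR a9) XOR 65 = 4c XOR 65 = 29
byte 5: (a2 XOR a1) XOR 72 = 03 XOR 72 = 71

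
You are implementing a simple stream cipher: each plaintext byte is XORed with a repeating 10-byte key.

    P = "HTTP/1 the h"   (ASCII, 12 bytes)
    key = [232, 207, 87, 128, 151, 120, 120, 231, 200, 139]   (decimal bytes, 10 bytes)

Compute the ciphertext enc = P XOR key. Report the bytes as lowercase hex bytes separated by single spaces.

The 10-byte key repeats, so the effective keystream is e8 cf 57 80 97 78 78 e7 c8 8b e8 cf.
byte 0: 01001000 ^ 11101000 = 10100000
byte 1: 01010100 ^ 11001111 = 10011011
byte 2: 01010100 ^ 01010111 = 00000011
byte 3: 01010000 ^ 10000000 = 11010000
byte 4: 00101111 ^ 10010111 = 10111000
byte 5: 00110001 ^ 01111000 = 01001001
byte 6: 00100000 ^ 01111000 = 01011000
byte 7: 01110100 ^ 11100111 = 10010011
byte 8: 01101000 ^ 11001000 = 10100000
byte 9: 01100101 ^ 10001011 = 11101110
byte 10: 00100000 ^ 11101000 = 11001000
byte 11: 01101000 ^ 11001111 = 10100111

a0 9b 03 d0 b8 49 58 93 a0 ee c8 a7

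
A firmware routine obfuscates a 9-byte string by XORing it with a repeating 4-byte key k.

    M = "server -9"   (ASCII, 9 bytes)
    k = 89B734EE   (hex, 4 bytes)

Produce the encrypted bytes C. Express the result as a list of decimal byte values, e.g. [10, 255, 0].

The 4-byte key repeats, so the effective keystream is 89 b7 34 ee 89 b7 34 ee 89.
byte 0: 73 xor 89 = fa
byte 1: 65 xor b7 = d2
byte 2: 72 xor 34 = 46
byte 3: 76 xor ee = 98
byte 4: 65 xor 89 = ec
byte 5: 72 xor b7 = c5
byte 6: 20 xor 34 = 14
byte 7: 2d xor ee = c3
byte 8: 39 xor 89 = b0

[250, 210, 70, 152, 236, 197, 20, 195, 176]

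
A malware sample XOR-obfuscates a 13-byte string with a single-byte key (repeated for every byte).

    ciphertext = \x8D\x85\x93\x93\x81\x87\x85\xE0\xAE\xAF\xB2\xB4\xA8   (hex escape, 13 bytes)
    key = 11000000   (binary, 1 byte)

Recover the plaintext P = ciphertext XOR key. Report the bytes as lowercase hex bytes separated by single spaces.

4d 45 53 53 41 47 45 20 6e 6f 72 74 68

The 1-byte key repeats, so the effective keystream is c0 c0 c0 c0 c0 c0 c0 c0 c0 c0 c0 c0 c0.
byte 0: 8d XOR c0 = 4d
byte 1: 85 XOR c0 = 45
byte 2: 93 XOR c0 = 53
byte 3: 93 XOR c0 = 53
byte 4: 81 XOR c0 = 41
byte 5: 87 XOR c0 = 47
byte 6: 85 XOR c0 = 45
byte 7: e0 XOR c0 = 20
byte 8: ae XOR c0 = 6e
byte 9: af XOR c0 = 6f
byte 10: b2 XOR c0 = 72
byte 11: b4 XOR c0 = 74
byte 12: a8 XOR c0 = 68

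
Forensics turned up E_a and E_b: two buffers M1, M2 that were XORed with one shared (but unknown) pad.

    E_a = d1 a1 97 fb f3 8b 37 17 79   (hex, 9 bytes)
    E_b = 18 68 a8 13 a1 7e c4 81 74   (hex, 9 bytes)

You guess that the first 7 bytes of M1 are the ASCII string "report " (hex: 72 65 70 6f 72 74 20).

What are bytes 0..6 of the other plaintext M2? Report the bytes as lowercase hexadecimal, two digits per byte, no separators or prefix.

First, E_a ⊕ E_b = (M1 ⊕ K) ⊕ (M2 ⊕ K) = M1 ⊕ M2, so the key drops out. Then M2 = (M1 ⊕ M2) ⊕ M1 over the first 7 bytes.
byte 0: (d1 ⊕ 18) ⊕ 72 = c9 ⊕ 72 = bb
byte 1: (a1 ⊕ 68) ⊕ 65 = c9 ⊕ 65 = ac
byte 2: (97 ⊕ a8) ⊕ 70 = 3f ⊕ 70 = 4f
byte 3: (fb ⊕ 13) ⊕ 6f = e8 ⊕ 6f = 87
byte 4: (f3 ⊕ a1) ⊕ 72 = 52 ⊕ 72 = 20
byte 5: (8b ⊕ 7e) ⊕ 74 = f5 ⊕ 74 = 81
byte 6: (37 ⊕ c4) ⊕ 20 = f3 ⊕ 20 = d3

bbac4f872081d3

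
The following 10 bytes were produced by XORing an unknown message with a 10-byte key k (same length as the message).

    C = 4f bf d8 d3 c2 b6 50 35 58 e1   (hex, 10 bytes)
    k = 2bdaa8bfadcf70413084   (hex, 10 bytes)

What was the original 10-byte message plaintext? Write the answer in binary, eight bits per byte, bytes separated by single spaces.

01100100 01100101 01110000 01101100 01101111 01111001 00100000 01110100 01101000 01100101

4f ⊕ 2b = 64
bf ⊕ da = 65
d8 ⊕ a8 = 70
d3 ⊕ bf = 6c
c2 ⊕ ad = 6f
b6 ⊕ cf = 79
50 ⊕ 70 = 20
35 ⊕ 41 = 74
58 ⊕ 30 = 68
e1 ⊕ 84 = 65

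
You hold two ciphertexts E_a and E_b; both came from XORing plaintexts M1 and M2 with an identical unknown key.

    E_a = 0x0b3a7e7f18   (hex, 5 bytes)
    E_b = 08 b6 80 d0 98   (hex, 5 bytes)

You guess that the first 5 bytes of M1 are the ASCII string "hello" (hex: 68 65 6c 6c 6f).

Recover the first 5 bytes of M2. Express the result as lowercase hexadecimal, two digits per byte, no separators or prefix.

First, E_a ⊕ E_b = (M1 ⊕ K) ⊕ (M2 ⊕ K) = M1 ⊕ M2, so the key drops out. Then M2 = (M1 ⊕ M2) ⊕ M1 over the first 5 bytes.
byte 0: (0b xor 08) xor 68 = 03 xor 68 = 6b
byte 1: (3a xor b6) xor 65 = 8c xor 65 = e9
byte 2: (7e xor 80) xor 6c = fe xor 6c = 92
byte 3: (7f xor d0) xor 6c = af xor 6c = c3
byte 4: (18 xor 98) xor 6f = 80 xor 6f = ef

6be992c3ef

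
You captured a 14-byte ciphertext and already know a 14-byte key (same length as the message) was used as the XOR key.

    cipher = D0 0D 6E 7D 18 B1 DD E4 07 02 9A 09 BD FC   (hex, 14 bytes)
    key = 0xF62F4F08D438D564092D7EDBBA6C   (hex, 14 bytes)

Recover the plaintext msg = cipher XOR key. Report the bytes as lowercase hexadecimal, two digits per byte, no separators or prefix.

d0 ^ f6 = 26
0d ^ 2f = 22
6e ^ 4f = 21
7d ^ 08 = 75
18 ^ d4 = cc
b1 ^ 38 = 89
dd ^ d5 = 08
e4 ^ 64 = 80
07 ^ 09 = 0e
02 ^ 2d = 2f
9a ^ 7e = e4
09 ^ db = d2
bd ^ ba = 07
fc ^ 6c = 90

26222175cc8908800e2fe4d20790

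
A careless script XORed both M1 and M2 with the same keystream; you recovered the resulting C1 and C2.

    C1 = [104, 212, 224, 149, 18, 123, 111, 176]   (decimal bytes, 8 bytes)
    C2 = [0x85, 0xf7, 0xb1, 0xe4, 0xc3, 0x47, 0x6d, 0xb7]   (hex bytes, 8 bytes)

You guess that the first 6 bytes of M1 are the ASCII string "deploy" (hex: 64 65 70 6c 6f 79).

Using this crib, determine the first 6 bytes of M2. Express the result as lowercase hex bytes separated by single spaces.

89 46 21 1d be 45

First, C1 ⊕ C2 = (M1 ⊕ K) ⊕ (M2 ⊕ K) = M1 ⊕ M2, so the key drops out. Then M2 = (M1 ⊕ M2) ⊕ M1 over the first 6 bytes.
byte 0: (68 xor 85) xor 64 = ed xor 64 = 89
byte 1: (d4 xor f7) xor 65 = 23 xor 65 = 46
byte 2: (e0 xor b1) xor 70 = 51 xor 70 = 21
byte 3: (95 xor e4) xor 6c = 71 xor 6c = 1d
byte 4: (12 xor c3) xor 6f = d1 xor 6f = be
byte 5: (7b xor 47) xor 79 = 3c xor 79 = 45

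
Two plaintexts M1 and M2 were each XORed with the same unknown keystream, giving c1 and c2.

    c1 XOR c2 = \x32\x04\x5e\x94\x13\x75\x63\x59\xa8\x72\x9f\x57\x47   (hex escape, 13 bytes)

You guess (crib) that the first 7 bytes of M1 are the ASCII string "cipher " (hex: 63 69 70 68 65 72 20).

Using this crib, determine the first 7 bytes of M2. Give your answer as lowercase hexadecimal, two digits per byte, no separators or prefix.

Since c1 ⊕ c2 = M1 ⊕ M2, XORing with the guessed M1 bytes yields the corresponding M2 bytes: M2 = (c1 ⊕ c2) ⊕ M1.
00110010 ^ 01100011 = 01010001
00000100 ^ 01101001 = 01101101
01011110 ^ 01110000 = 00101110
10010100 ^ 01101000 = 11111100
00010011 ^ 01100101 = 01110110
01110101 ^ 01110010 = 00000111
01100011 ^ 00100000 = 01000011

516d2efc760743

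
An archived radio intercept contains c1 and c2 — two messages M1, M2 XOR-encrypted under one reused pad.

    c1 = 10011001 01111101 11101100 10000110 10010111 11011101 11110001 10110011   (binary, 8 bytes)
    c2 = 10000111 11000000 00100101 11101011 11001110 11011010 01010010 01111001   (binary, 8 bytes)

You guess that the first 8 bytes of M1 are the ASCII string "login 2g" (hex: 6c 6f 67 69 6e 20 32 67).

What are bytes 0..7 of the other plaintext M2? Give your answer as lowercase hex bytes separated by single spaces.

First, c1 ⊕ c2 = (M1 ⊕ K) ⊕ (M2 ⊕ K) = M1 ⊕ M2, so the key drops out. Then M2 = (M1 ⊕ M2) ⊕ M1 over the first 8 bytes.
byte 0: (99 ⊕ 87) ⊕ 6c = 1e ⊕ 6c = 72
byte 1: (7d ⊕ c0) ⊕ 6f = bd ⊕ 6f = d2
byte 2: (ec ⊕ 25) ⊕ 67 = c9 ⊕ 67 = ae
byte 3: (86 ⊕ eb) ⊕ 69 = 6d ⊕ 69 = 04
byte 4: (97 ⊕ ce) ⊕ 6e = 59 ⊕ 6e = 37
byte 5: (dd ⊕ da) ⊕ 20 = 07 ⊕ 20 = 27
byte 6: (f1 ⊕ 52) ⊕ 32 = a3 ⊕ 32 = 91
byte 7: (b3 ⊕ 79) ⊕ 67 = ca ⊕ 67 = ad

72 d2 ae 04 37 27 91 ad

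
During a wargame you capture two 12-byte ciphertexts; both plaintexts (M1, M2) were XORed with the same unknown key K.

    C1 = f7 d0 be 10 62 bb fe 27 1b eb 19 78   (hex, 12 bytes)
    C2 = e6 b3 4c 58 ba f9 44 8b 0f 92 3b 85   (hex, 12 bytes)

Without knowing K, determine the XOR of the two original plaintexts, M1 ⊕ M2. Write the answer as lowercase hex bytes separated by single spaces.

C1 ⊕ C2 = (M1 ⊕ K) ⊕ (M2 ⊕ K) = M1 ⊕ M2 — the shared key cancels under XOR.
f7 ^ e6 = 11
d0 ^ b3 = 63
be ^ 4c = f2
10 ^ 58 = 48
62 ^ ba = d8
bb ^ f9 = 42
fe ^ 44 = ba
27 ^ 8b = ac
1b ^ 0f = 14
eb ^ 92 = 79
19 ^ 3b = 22
78 ^ 85 = fd

11 63 f2 48 d8 42 ba ac 14 79 22 fd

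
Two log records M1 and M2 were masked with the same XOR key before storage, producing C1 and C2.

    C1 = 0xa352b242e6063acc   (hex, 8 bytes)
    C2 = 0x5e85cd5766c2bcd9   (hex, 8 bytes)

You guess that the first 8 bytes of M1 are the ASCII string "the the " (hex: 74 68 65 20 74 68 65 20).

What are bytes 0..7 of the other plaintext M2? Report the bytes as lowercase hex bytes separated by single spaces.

First, C1 ⊕ C2 = (M1 ⊕ K) ⊕ (M2 ⊕ K) = M1 ⊕ M2, so the key drops out. Then M2 = (M1 ⊕ M2) ⊕ M1 over the first 8 bytes.
byte 0: (a3 ^ 5e) ^ 74 = fd ^ 74 = 89
byte 1: (52 ^ 85) ^ 68 = d7 ^ 68 = bf
byte 2: (b2 ^ cd) ^ 65 = 7f ^ 65 = 1a
byte 3: (42 ^ 57) ^ 20 = 15 ^ 20 = 35
byte 4: (e6 ^ 66) ^ 74 = 80 ^ 74 = f4
byte 5: (06 ^ c2) ^ 68 = c4 ^ 68 = ac
byte 6: (3a ^ bc) ^ 65 = 86 ^ 65 = e3
byte 7: (cc ^ d9) ^ 20 = 15 ^ 20 = 35

89 bf 1a 35 f4 ac e3 35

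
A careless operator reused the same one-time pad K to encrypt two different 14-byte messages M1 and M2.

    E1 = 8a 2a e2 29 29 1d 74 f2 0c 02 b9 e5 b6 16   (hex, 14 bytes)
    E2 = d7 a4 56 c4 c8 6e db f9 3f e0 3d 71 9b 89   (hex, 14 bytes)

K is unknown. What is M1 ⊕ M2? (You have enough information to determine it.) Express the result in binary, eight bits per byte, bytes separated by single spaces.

01011101 10001110 10110100 11101101 11100001 01110011 10101111 00001011 00110011 11100010 10000100 10010100 00101101 10011111

E1 ⊕ E2 = (M1 ⊕ K) ⊕ (M2 ⊕ K) = M1 ⊕ M2 — the shared key cancels under XOR.
8a ^ d7 = 5d
2a ^ a4 = 8e
e2 ^ 56 = b4
29 ^ c4 = ed
29 ^ c8 = e1
1d ^ 6e = 73
74 ^ db = af
f2 ^ f9 = 0b
0c ^ 3f = 33
02 ^ e0 = e2
b9 ^ 3d = 84
e5 ^ 71 = 94
b6 ^ 9b = 2d
16 ^ 89 = 9f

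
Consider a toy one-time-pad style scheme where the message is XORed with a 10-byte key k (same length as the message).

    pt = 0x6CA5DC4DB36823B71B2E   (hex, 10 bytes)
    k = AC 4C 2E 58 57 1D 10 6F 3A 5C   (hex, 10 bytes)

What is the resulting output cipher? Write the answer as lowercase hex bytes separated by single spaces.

c0 e9 f2 15 e4 75 33 d8 21 72

01101100 xor 10101100 = 11000000
10100101 xor 01001100 = 11101001
11011100 xor 00101110 = 11110010
01001101 xor 01011000 = 00010101
10110011 xor 01010111 = 11100100
01101000 xor 00011101 = 01110101
00100011 xor 00010000 = 00110011
10110111 xor 01101111 = 11011000
00011011 xor 00111010 = 00100001
00101110 xor 01011100 = 01110010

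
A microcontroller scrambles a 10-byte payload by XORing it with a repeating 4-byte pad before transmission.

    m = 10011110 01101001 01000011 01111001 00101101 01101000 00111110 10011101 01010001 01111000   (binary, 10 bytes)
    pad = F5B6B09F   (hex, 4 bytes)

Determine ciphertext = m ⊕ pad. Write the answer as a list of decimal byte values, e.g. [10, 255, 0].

[107, 223, 243, 230, 216, 222, 142, 2, 164, 206]

The 4-byte key repeats, so the effective keystream is f5 b6 b0 9f f5 b6 b0 9f f5 b6.
byte 0: 9e ^ f5 = 6b
byte 1: 69 ^ b6 = df
byte 2: 43 ^ b0 = f3
byte 3: 79 ^ 9f = e6
byte 4: 2d ^ f5 = d8
byte 5: 68 ^ b6 = de
byte 6: 3e ^ b0 = 8e
byte 7: 9d ^ 9f = 02
byte 8: 51 ^ f5 = a4
byte 9: 78 ^ b6 = ce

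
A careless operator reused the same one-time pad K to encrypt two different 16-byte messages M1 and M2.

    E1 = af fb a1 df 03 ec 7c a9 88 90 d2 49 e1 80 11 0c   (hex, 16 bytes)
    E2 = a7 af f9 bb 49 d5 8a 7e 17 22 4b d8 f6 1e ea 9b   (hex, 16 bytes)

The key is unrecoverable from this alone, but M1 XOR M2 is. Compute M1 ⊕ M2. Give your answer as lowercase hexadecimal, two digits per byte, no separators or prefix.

E1 ⊕ E2 = (M1 ⊕ K) ⊕ (M2 ⊕ K) = M1 ⊕ M2 — the shared key cancels under XOR.
byte 0: af ⊕ a7 = 08
byte 1: fb ⊕ af = 54
byte 2: a1 ⊕ f9 = 58
byte 3: df ⊕ bb = 64
byte 4: 03 ⊕ 49 = 4a
byte 5: ec ⊕ d5 = 39
byte 6: 7c ⊕ 8a = f6
byte 7: a9 ⊕ 7e = d7
byte 8: 88 ⊕ 17 = 9f
byte 9: 90 ⊕ 22 = b2
byte 10: d2 ⊕ 4b = 99
byte 11: 49 ⊕ d8 = 91
byte 12: e1 ⊕ f6 = 17
byte 13: 80 ⊕ 1e = 9e
byte 14: 11 ⊕ ea = fb
byte 15: 0c ⊕ 9b = 97

085458644a39f6d79fb29991179efb97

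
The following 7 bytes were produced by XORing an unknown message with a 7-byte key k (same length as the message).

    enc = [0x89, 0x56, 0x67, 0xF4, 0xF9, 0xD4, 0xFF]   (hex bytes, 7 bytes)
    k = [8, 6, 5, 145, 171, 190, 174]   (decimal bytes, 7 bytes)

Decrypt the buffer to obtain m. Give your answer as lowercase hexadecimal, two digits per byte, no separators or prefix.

81506265526a51

XOR is its own inverse, so applying the key byte-wise gives the result directly.
89 XOR 08 = 81
56 XOR 06 = 50
67 XOR 05 = 62
f4 XOR 91 = 65
f9 XOR ab = 52
d4 XOR be = 6a
ff XOR ae = 51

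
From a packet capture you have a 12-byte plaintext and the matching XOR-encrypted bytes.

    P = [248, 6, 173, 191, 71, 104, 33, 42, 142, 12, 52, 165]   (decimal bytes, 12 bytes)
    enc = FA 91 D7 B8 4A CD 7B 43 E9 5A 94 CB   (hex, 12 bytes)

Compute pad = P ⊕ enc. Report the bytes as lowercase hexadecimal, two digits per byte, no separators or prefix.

Since enc = P ⊕ pad, XORing both sides with P gives pad = P ⊕ enc.
f8 ⊕ fa = 02
06 ⊕ 91 = 97
ad ⊕ d7 = 7a
bf ⊕ b8 = 07
47 ⊕ 4a = 0d
68 ⊕ cd = a5
21 ⊕ 7b = 5a
2a ⊕ 43 = 69
8e ⊕ e9 = 67
0c ⊕ 5a = 56
34 ⊕ 94 = a0
a5 ⊕ cb = 6e

02977a070da55a696756a06e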